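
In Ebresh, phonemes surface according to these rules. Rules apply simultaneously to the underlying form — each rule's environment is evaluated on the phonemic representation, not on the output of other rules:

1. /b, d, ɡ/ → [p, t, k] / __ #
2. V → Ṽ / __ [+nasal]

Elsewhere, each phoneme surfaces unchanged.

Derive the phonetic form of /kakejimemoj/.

[kakejĩmẽmoj]

/k/ stays [k].
/a/ — between /k/ and /k/; rule 2 does not apply here → [a].
/k/ — not in any rule's target class → [k].
/e/ (between /k/ and /j/) fails the environment for rule 2, so it stays [e].
/j/ — not in any rule's target class → [j].
/i/ (between /j/ and /m/) occurs before a nasal consonant → [ĩ] by rule 2.
/m/ stays [m].
Rule 2 applies to /e/ (between /m/ and /m/: before a nasal consonant) → [ẽ].
/m/ (between /e/ and /o/): no rule targets it → [m].
/o/ (between /m/ and /j/): rule 2 targets it, but not before a nasal consonant → unchanged [o].
/j/ stays [j].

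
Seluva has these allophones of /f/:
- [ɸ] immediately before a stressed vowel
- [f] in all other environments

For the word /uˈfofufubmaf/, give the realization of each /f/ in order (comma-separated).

[ɸ], [f], [f], [f]

Occurrence 1 (position 2): immediately before a stressed vowel → [ɸ].
Occurrence 2 (position 4): no conditioning environment matches → elsewhere allophone [f].
Occurrence 3 (position 6): no conditioning environment matches → elsewhere allophone [f].
Occurrence 4 (position 11): no conditioning environment matches → elsewhere allophone [f].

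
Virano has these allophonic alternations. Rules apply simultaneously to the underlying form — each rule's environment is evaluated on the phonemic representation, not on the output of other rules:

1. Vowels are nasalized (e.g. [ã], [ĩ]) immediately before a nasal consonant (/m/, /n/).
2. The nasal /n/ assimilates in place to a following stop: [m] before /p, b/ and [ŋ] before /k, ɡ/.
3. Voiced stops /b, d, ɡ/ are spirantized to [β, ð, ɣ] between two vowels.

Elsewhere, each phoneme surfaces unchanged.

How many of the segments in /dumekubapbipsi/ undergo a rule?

Segments that undergo a rule: /u/ → [ũ] (rule 1); /b/ → [β] (rule 3).
All other segments surface unchanged.

2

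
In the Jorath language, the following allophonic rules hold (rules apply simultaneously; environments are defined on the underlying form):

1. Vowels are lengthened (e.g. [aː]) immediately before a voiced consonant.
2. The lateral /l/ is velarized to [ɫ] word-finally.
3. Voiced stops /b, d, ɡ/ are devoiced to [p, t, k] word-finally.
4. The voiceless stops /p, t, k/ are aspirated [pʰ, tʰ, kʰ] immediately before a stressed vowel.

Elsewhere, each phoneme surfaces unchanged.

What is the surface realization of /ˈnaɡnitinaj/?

[ˈnaːɡnitiːnaːj]

/n/ — not in any rule's target class → [n].
/a/ (between /n/ and /ɡ/) occurs before a voiced consonant → [aː] by rule 1.
/ɡ/ (between /a/ and /n/) fails the environment for rule 3, so it stays [ɡ].
/n/ stays [n].
/i/ — between /n/ and /t/; rule 1 does not apply here → [i].
/t/ (between /i/ and /i/) is in the target of rule 4 but the environment (immediately before a stressed vowel) is not met → [t].
/i/ meets the environment for rule 1 (before a voiced consonant) → [iː].
/n/ (between /i/ and /a/) is unaffected → [n].
/a/ (between /n/ and /j/) occurs before a voiced consonant → [aː] by rule 1.
/j/ (word-final) is unaffected → [j].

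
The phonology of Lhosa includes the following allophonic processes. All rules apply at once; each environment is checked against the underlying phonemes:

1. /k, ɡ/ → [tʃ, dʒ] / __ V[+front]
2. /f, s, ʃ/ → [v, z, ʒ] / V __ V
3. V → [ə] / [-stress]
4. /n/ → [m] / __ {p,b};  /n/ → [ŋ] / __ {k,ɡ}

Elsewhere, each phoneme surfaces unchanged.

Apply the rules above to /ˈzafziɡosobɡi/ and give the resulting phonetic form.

/z/ stays [z].
/a/ — between /z/ and /f/; rule 3 does not apply here → [a].
/f/ — between /a/ and /z/; rule 2 does not apply here → [f].
/z/ (between /f/ and /i/) is unaffected → [z].
/i/ — between /z/ and /ɡ/, in an unstressed syllable — surfaces as [ə] (rule 3).
/ɡ/ (between /i/ and /o/): rule 1 targets it, but not before a front vowel → unchanged [ɡ].
Rule 3 applies to /o/ (between /ɡ/ and /s/: in an unstressed syllable) → [ə].
/s/ — between /o/ and /o/, between two vowels — surfaces as [z] (rule 2).
/o/ (between /s/ and /b/) occurs in an unstressed syllable → [ə] by rule 3.
/b/ (between /o/ and /ɡ/) is unaffected → [b].
/ɡ/ — between /b/ and /i/, before a front vowel — surfaces as [dʒ] (rule 1).
/i/ — word-final, in an unstressed syllable — surfaces as [ə] (rule 3).

[ˈzafzəɡəzəbdʒə]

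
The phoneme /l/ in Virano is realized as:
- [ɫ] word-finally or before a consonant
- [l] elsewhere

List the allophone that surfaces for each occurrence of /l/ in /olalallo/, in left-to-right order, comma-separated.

[l], [l], [ɫ], [l]

Occurrence 1 (position 2): no conditioning environment matches → elsewhere allophone [l].
Occurrence 2 (position 4): no conditioning environment matches → elsewhere allophone [l].
Occurrence 3 (position 6): word-finally or before a consonant → [ɫ].
Occurrence 4 (position 7): no conditioning environment matches → elsewhere allophone [l].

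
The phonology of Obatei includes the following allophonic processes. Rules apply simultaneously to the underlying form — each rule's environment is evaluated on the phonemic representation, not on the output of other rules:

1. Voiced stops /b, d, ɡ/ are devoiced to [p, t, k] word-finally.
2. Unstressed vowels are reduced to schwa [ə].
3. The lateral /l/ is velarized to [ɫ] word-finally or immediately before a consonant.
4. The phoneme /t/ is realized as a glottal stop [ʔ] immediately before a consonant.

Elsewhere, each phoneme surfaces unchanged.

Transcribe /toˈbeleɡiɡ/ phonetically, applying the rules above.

/t/ (word-initial) is in the target of rule 4 but the environment (immediately before a consonant) is not met → [t].
/o/ meets the environment for rule 2 (in an unstressed syllable) → [ə].
/b/ — between /o/ and /e/; rule 1 does not apply here → [b].
/e/ (between /b/ and /l/) is in the target of rule 2 but the environment (in an unstressed syllable) is not met → [e].
/l/ (between /e/ and /e/) fails the environment for rule 3, so it stays [l].
Rule 2 applies to /e/ (between /l/ and /ɡ/: in an unstressed syllable) → [ə].
/ɡ/ — between /e/ and /i/; rule 1 does not apply here → [ɡ].
/i/ (between /ɡ/ and /ɡ/): in an unstressed syllable, so rule 2 applies → [ə].
/ɡ/ (word-final) occurs word-finally → [k] by rule 1.

[təˈbeləɡək]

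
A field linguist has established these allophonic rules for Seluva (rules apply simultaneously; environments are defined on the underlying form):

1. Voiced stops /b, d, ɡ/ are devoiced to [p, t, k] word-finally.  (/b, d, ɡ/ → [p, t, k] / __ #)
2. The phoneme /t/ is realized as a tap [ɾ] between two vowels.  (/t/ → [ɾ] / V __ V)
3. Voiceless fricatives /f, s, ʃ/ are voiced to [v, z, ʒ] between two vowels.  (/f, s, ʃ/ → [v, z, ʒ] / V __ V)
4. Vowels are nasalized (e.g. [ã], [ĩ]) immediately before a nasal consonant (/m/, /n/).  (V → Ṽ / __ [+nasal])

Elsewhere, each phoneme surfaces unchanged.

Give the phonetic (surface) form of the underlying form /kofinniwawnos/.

/k/ stays [k].
/o/ — between /k/ and /f/; rule 4 does not apply here → [o].
/f/ (between /o/ and /i/): between two vowels, so rule 3 applies → [v].
Rule 4 applies to /i/ (between /f/ and /n/: before a nasal consonant) → [ĩ].
/n/ stays [n].
/n/ stays [n].
/i/ (between /n/ and /w/): rule 4 targets it, but not before a nasal consonant → unchanged [i].
/w/ (between /i/ and /a/): no rule targets it → [w].
/a/ — between /w/ and /w/; rule 4 does not apply here → [a].
/w/ stays [w].
/n/ (between /w/ and /o/) is unaffected → [n].
/o/ — between /n/ and /s/; rule 4 does not apply here → [o].
/s/ (word-final) fails the environment for rule 3, so it stays [s].

[kovĩnniwawnos]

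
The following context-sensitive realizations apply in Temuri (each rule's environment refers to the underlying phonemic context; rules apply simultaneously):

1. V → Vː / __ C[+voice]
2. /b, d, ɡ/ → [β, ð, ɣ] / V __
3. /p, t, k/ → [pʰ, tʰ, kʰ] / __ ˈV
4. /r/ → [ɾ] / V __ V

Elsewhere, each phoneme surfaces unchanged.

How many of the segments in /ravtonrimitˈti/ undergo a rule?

4

Segments that undergo a rule: /a/ → [aː] (rule 1); /o/ → [oː] (rule 1); /i/ → [iː] (rule 1); /t/ → [tʰ] (rule 3).
All other segments surface unchanged.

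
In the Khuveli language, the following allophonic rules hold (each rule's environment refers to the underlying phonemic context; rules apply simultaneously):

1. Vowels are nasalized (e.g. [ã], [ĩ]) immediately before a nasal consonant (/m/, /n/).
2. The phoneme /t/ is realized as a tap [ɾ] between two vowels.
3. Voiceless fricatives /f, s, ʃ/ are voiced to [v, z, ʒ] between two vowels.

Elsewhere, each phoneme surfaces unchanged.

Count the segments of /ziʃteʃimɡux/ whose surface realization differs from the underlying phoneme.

Segments that undergo a rule: /ʃ/ → [ʒ] (rule 3); /i/ → [ĩ] (rule 1).
All other segments surface unchanged.

2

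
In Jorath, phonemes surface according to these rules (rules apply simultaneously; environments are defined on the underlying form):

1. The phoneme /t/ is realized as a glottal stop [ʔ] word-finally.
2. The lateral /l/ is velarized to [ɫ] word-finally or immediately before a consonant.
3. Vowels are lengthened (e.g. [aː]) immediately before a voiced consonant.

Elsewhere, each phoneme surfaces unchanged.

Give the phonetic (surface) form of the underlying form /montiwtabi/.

/m/ (word-initial): no rule targets it → [m].
Rule 3 applies to /o/ (between /m/ and /n/: before a voiced consonant) → [oː].
/n/ stays [n].
/t/ (between /n/ and /i/) is in the target of rule 1 but the environment (word-finally) is not met → [t].
Rule 3 applies to /i/ (between /t/ and /w/: before a voiced consonant) → [iː].
/w/ (between /i/ and /t/) is unaffected → [w].
/t/ — between /w/ and /a/; rule 1 does not apply here → [t].
/a/ (between /t/ and /b/) occurs before a voiced consonant → [aː] by rule 3.
/b/ stays [b].
/i/ (word-final) fails the environment for rule 3, so it stays [i].

[moːntiːwtaːbi]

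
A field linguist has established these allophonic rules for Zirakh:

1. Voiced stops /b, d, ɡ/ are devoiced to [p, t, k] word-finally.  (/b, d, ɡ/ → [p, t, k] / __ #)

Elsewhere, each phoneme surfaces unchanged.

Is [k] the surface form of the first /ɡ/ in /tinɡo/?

No

/ɡ/ (between /n/ and /o/) is in the target of rule 1 but the environment (word-finally) is not met → [ɡ].
The actual realization is [ɡ], not [k].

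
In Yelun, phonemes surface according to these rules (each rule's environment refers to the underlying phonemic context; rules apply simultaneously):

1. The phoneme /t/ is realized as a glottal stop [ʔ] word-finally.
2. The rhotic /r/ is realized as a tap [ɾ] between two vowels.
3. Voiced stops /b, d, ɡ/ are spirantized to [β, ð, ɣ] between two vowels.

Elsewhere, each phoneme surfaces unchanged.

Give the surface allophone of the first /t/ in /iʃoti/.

/t/ (between /o/ and /i/) is in the target of rule 1 but the environment (word-finally) is not met → [t].

[t]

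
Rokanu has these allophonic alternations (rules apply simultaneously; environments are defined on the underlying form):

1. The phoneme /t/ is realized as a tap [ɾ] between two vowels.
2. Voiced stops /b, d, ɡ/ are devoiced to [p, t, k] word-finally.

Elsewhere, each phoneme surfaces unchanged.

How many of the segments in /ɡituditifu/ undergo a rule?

Segments that undergo a rule: /t/ → [ɾ] (rule 1); /t/ → [ɾ] (rule 1).
All other segments surface unchanged.

2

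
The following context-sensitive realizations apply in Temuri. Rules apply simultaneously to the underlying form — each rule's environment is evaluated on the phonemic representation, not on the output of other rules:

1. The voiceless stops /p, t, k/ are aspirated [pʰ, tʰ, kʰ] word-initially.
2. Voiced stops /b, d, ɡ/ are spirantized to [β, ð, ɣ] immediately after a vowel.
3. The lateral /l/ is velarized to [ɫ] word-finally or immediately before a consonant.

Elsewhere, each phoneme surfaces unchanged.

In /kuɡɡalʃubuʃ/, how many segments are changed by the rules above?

4

Segments that undergo a rule: /k/ → [kʰ] (rule 1); /ɡ/ → [ɣ] (rule 2); /l/ → [ɫ] (rule 3); /b/ → [β] (rule 2).
All other segments surface unchanged.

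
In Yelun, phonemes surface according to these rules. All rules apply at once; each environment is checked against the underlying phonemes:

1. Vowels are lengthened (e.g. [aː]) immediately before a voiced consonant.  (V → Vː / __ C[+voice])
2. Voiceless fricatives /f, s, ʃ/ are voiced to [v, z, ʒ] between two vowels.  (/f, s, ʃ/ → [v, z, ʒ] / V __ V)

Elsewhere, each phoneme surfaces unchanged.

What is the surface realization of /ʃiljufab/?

/ʃ/ (word-initial) fails the environment for rule 2, so it stays [ʃ].
/i/ — between /ʃ/ and /l/, before a voiced consonant — surfaces as [iː] (rule 1).
/u/ — between /j/ and /f/; rule 1 does not apply here → [u].
/f/ — between /u/ and /a/, between two vowels — surfaces as [v] (rule 2).
Rule 1 applies to /a/ (between /f/ and /b/: before a voiced consonant) → [aː].

[ʃiːljuvaːb]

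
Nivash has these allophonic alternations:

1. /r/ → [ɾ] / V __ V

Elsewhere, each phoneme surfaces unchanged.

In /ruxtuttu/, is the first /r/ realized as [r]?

/r/ — word-initial; rule 1 does not apply here → [r].
The actual realization is [r], which matches [r].

Yes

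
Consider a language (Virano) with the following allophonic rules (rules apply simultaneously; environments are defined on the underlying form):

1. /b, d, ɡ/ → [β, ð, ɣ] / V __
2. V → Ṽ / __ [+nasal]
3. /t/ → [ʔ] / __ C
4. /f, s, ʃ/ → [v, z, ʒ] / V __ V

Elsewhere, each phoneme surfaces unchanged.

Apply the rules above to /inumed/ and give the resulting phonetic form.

[ĩnũmeð]

/i/ meets the environment for rule 2 (before a nasal consonant) → [ĩ].
/u/ (between /n/ and /m/) occurs before a nasal consonant → [ũ] by rule 2.
/e/ (between /m/ and /d/): rule 2 targets it, but not before a nasal consonant → unchanged [e].
/d/ — word-final, immediately after a vowel — surfaces as [ð] (rule 1).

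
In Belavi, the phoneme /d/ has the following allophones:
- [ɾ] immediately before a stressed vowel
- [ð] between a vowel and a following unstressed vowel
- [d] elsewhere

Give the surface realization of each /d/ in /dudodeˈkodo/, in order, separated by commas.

Occurrence 1 (position 1): no conditioning environment matches → elsewhere allophone [d].
Occurrence 2 (position 3): between a vowel and a following unstressed vowel → [ð].
Occurrence 3 (position 5): between a vowel and a following unstressed vowel → [ð].
Occurrence 4 (position 9): between a vowel and a following unstressed vowel → [ð].

[d], [ð], [ð], [ð]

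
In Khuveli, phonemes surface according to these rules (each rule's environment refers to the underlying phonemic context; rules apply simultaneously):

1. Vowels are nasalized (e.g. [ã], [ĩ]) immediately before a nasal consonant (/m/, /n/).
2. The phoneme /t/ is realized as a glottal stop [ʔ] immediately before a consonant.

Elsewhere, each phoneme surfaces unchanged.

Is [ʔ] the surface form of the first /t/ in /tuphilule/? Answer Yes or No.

No

/t/ (word-initial) is in the target of rule 2 but the environment (immediately before a consonant) is not met → [t].
The actual realization is [t], not [ʔ].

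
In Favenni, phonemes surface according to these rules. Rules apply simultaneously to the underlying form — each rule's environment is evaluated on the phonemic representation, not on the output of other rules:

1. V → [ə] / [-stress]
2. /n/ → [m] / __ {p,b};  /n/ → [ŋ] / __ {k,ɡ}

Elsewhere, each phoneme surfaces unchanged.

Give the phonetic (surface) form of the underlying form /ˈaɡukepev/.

/a/ (word-initial): rule 1 targets it, but not in an unstressed syllable → unchanged [a].
/ɡ/ — not in any rule's target class → [ɡ].
/u/ (between /ɡ/ and /k/) occurs in an unstressed syllable → [ə] by rule 1.
/k/ (between /u/ and /e/): no rule targets it → [k].
/e/ (between /k/ and /p/) occurs in an unstressed syllable → [ə] by rule 1.
/p/ — not in any rule's target class → [p].
/e/ meets the environment for rule 1 (in an unstressed syllable) → [ə].
/v/ (word-final) is unaffected → [v].

[ˈaɡəkəpəv]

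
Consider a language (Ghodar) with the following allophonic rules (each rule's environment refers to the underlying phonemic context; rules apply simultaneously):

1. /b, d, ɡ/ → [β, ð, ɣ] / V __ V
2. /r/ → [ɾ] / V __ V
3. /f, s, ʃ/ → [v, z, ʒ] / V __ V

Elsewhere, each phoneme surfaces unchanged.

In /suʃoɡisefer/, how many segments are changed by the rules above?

4

Segments that undergo a rule: /ʃ/ → [ʒ] (rule 3); /ɡ/ → [ɣ] (rule 1); /s/ → [z] (rule 3); /f/ → [v] (rule 3).
All other segments surface unchanged.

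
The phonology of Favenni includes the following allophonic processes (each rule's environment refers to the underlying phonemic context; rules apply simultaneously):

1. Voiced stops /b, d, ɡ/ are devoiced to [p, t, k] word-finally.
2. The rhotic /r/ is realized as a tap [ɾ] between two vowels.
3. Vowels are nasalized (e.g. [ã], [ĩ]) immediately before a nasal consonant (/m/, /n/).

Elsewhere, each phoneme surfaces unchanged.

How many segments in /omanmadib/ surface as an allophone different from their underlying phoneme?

Segments that undergo a rule: /o/ → [õ] (rule 3); /a/ → [ã] (rule 3); /b/ → [p] (rule 1).
All other segments surface unchanged.

3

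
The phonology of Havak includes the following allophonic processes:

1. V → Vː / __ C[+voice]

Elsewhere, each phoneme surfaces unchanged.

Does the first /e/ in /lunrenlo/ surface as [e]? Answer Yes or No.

No

/e/ (between /r/ and /n/): before a voiced consonant, so rule 1 applies → [eː].
The actual realization is [eː], not [e].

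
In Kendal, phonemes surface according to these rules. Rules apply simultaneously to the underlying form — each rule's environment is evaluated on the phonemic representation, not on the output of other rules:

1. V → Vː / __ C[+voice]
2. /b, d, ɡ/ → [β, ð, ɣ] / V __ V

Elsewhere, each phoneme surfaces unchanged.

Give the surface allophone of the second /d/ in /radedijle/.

[ð]

/d/ meets the environment for rule 2 (between two vowels) → [ð].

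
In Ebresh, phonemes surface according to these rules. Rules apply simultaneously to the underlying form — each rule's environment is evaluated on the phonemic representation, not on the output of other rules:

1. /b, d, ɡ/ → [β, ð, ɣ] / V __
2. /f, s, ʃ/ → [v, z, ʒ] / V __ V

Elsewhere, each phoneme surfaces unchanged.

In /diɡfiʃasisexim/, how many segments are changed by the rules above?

Segments that undergo a rule: /ɡ/ → [ɣ] (rule 1); /ʃ/ → [ʒ] (rule 2); /s/ → [z] (rule 2); /s/ → [z] (rule 2).
All other segments surface unchanged.

4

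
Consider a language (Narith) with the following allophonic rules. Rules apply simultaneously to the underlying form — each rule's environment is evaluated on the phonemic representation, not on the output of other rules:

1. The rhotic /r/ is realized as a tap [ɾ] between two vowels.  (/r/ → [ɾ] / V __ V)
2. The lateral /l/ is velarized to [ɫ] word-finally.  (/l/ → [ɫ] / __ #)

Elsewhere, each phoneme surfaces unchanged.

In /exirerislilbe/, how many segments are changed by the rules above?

2

Segments that undergo a rule: /r/ → [ɾ] (rule 1); /r/ → [ɾ] (rule 1).
All other segments surface unchanged.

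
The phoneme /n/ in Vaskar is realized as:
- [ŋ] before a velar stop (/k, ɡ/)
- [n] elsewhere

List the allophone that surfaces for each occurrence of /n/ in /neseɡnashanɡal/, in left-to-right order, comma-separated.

[n], [n], [ŋ]

Occurrence 1 (position 1): no conditioning environment matches → elsewhere allophone [n].
Occurrence 2 (position 6): no conditioning environment matches → elsewhere allophone [n].
Occurrence 3 (position 11): before a velar stop → [ŋ].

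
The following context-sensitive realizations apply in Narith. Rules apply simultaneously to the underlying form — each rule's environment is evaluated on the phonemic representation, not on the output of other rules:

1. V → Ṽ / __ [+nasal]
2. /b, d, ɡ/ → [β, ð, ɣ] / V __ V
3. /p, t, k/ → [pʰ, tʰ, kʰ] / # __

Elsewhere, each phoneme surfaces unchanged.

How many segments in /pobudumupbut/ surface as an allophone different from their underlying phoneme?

4

Segments that undergo a rule: /p/ → [pʰ] (rule 3); /b/ → [β] (rule 2); /d/ → [ð] (rule 2); /u/ → [ũ] (rule 1).
All other segments surface unchanged.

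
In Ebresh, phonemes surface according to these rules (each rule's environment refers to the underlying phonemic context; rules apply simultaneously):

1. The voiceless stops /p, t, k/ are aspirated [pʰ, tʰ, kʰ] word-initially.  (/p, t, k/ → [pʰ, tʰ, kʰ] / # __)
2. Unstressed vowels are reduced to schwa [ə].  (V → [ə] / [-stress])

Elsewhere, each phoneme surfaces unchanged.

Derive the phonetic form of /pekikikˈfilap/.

Rule 1 applies to /p/ (word-initial: word-initially) → [pʰ].
/e/ meets the environment for rule 2 (in an unstressed syllable) → [ə].
/k/ — between /e/ and /i/; rule 1 does not apply here → [k].
/i/ (between /k/ and /k/) occurs in an unstressed syllable → [ə] by rule 2.
/k/ — between /i/ and /i/; rule 1 does not apply here → [k].
/i/ — between /k/ and /k/, in an unstressed syllable — surfaces as [ə] (rule 2).
/k/ — between /i/ and /f/; rule 1 does not apply here → [k].
/f/ — not in any rule's target class → [f].
/i/ — between /f/ and /l/; rule 2 does not apply here → [i].
/l/ stays [l].
/a/ (between /l/ and /p/) occurs in an unstressed syllable → [ə] by rule 2.
/p/ (word-final) is in the target of rule 1 but the environment (word-initially) is not met → [p].

[pʰəkəkəkˈfiləp]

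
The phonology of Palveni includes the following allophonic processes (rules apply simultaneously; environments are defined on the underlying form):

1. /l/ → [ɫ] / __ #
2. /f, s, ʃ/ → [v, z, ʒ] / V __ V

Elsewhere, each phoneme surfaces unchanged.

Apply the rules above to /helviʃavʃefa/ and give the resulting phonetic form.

[helviʒavʃeva]

/l/ (between /e/ and /v/) is in the target of rule 1 but the environment (word-finally) is not met → [l].
/ʃ/ (between /i/ and /a/) occurs between two vowels → [ʒ] by rule 2.
/ʃ/ (between /v/ and /e/): rule 2 targets it, but not between two vowels → unchanged [ʃ].
/f/ (between /e/ and /a/) occurs between two vowels → [v] by rule 2.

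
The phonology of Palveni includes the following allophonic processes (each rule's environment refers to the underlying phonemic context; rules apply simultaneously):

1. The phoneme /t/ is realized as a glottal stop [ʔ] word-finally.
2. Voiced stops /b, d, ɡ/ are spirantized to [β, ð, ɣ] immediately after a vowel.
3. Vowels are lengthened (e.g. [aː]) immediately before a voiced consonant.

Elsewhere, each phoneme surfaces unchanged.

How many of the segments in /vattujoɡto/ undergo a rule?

3

Segments that undergo a rule: /u/ → [uː] (rule 3); /o/ → [oː] (rule 3); /ɡ/ → [ɣ] (rule 2).
All other segments surface unchanged.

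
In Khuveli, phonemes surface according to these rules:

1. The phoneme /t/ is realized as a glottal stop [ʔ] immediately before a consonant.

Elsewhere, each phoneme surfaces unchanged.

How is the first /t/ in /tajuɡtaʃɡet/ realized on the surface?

/t/ (word-initial): rule 1 targets it, but not immediately before a consonant → unchanged [t].

[t]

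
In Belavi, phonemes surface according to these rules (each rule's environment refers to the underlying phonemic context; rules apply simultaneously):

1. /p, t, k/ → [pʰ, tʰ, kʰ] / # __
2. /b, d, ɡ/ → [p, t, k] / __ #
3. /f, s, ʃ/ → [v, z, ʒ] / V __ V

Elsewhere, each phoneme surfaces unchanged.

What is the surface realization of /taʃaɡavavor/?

/t/ (word-initial) occurs word-initially → [tʰ] by rule 1.
/a/ stays [a].
/ʃ/ (between /a/ and /a/): between two vowels, so rule 3 applies → [ʒ].
/a/ — not in any rule's target class → [a].
/ɡ/ (between /a/ and /a/): rule 2 targets it, but not word-finally → unchanged [ɡ].
/a/ stays [a].
/v/ (between /a/ and /a/) is unaffected → [v].
/a/ stays [a].
/v/ stays [v].
/o/ stays [o].
/r/ (word-final) is unaffected → [r].

[tʰaʒaɡavavor]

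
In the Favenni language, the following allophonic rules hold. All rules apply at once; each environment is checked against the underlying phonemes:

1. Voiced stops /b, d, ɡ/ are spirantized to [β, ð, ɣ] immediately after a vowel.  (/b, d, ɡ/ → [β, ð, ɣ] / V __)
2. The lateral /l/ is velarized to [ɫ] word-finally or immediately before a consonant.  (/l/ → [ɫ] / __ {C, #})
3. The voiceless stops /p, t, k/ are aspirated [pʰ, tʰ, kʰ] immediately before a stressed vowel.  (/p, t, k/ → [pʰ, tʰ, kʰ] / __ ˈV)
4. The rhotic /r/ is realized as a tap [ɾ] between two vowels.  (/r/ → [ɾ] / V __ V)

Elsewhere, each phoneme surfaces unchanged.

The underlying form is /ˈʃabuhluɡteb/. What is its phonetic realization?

/ʃ/ (word-initial) is unaffected → [ʃ].
/a/ — not in any rule's target class → [a].
Rule 1 applies to /b/ (between /a/ and /u/: immediately after a vowel) → [β].
/u/ stays [u].
/h/ (between /u/ and /l/) is unaffected → [h].
/l/ (between /h/ and /u/) fails the environment for rule 2, so it stays [l].
/u/ — not in any rule's target class → [u].
/ɡ/ meets the environment for rule 1 (immediately after a vowel) → [ɣ].
/t/ (between /ɡ/ and /e/): rule 3 targets it, but not immediately before a stressed vowel → unchanged [t].
/e/ — not in any rule's target class → [e].
/b/ (word-final): immediately after a vowel, so rule 1 applies → [β].

[ˈʃaβuhluɣteβ]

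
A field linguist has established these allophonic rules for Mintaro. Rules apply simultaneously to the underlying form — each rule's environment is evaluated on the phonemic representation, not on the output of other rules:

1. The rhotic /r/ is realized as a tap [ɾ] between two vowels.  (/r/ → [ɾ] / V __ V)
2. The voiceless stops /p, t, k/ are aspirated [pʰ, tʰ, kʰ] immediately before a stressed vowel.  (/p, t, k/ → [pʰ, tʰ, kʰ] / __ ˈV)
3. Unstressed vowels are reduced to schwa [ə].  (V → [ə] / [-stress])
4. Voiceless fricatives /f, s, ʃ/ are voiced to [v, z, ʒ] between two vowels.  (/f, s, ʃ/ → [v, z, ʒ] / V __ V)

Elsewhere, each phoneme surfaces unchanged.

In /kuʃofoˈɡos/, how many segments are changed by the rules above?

Segments that undergo a rule: /u/ → [ə] (rule 3); /ʃ/ → [ʒ] (rule 4); /o/ → [ə] (rule 3); /f/ → [v] (rule 4); /o/ → [ə] (rule 3).
All other segments surface unchanged.

5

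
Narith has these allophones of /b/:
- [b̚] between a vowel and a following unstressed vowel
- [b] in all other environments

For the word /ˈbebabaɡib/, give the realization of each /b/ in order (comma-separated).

Occurrence 1 (position 1): no conditioning environment matches → elsewhere allophone [b].
Occurrence 2 (position 3): between a vowel and a following unstressed vowel → [b̚].
Occurrence 3 (position 5): between a vowel and a following unstressed vowel → [b̚].
Occurrence 4 (position 9): no conditioning environment matches → elsewhere allophone [b].

[b], [b̚], [b̚], [b]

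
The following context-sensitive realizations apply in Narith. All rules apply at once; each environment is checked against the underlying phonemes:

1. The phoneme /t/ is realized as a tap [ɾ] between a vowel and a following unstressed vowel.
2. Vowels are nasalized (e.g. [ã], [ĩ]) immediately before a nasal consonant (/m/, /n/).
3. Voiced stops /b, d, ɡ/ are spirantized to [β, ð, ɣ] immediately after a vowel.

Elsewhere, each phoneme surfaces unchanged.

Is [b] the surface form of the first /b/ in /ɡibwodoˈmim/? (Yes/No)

Rule 3 applies to /b/ (between /i/ and /w/: immediately after a vowel) → [β].
The actual realization is [β], not [b].

No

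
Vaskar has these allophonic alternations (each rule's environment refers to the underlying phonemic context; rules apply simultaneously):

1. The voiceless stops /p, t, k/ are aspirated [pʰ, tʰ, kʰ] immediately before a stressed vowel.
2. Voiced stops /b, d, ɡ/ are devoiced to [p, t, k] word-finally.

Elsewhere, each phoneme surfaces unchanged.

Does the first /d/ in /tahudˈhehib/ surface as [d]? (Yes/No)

Yes

/d/ (between /u/ and /h/) is in the target of rule 2 but the environment (word-finally) is not met → [d].
The actual realization is [d], which matches [d].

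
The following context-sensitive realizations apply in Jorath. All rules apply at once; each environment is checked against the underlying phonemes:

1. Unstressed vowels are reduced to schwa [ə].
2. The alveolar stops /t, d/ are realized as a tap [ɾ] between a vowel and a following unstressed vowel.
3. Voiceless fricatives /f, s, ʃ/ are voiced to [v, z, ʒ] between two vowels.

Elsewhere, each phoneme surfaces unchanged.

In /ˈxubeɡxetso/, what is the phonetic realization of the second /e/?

[ə]

/e/ (between /x/ and /t/) occurs in an unstressed syllable → [ə] by rule 1.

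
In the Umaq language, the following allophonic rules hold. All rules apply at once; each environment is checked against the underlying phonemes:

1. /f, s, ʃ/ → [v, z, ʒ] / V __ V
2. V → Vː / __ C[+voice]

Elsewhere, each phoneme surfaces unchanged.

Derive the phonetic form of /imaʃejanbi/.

[iːmaʒeːjaːnbi]

/i/ meets the environment for rule 2 (before a voiced consonant) → [iː].
/a/ — between /m/ and /ʃ/; rule 2 does not apply here → [a].
/ʃ/ — between /a/ and /e/, between two vowels — surfaces as [ʒ] (rule 1).
/e/ (between /ʃ/ and /j/) occurs before a voiced consonant → [eː] by rule 2.
/a/ (between /j/ and /n/) occurs before a voiced consonant → [aː] by rule 2.
/i/ — word-final; rule 2 does not apply here → [i].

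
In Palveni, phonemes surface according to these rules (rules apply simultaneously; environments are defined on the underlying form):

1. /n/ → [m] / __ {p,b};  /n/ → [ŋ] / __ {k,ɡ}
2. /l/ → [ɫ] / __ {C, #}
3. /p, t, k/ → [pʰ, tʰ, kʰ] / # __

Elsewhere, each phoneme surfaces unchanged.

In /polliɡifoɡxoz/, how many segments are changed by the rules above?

Segments that undergo a rule: /p/ → [pʰ] (rule 3); /l/ → [ɫ] (rule 2).
All other segments surface unchanged.

2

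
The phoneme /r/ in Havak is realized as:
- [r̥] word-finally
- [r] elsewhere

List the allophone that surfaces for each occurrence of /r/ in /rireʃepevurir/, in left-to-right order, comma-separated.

Occurrence 1 (position 1): no conditioning environment matches → elsewhere allophone [r].
Occurrence 2 (position 3): no conditioning environment matches → elsewhere allophone [r].
Occurrence 3 (position 11): no conditioning environment matches → elsewhere allophone [r].
Occurrence 4 (position 13): word-finally → [r̥].

[r], [r], [r], [r̥]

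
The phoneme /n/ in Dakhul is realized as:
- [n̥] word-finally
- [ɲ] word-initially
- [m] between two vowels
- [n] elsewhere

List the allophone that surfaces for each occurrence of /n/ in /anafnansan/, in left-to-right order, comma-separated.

Occurrence 1 (position 2): between two vowels → [m].
Occurrence 2 (position 5): no conditioning environment matches → elsewhere allophone [n].
Occurrence 3 (position 7): no conditioning environment matches → elsewhere allophone [n].
Occurrence 4 (position 10): word-finally → [n̥].

[m], [n], [n], [n̥]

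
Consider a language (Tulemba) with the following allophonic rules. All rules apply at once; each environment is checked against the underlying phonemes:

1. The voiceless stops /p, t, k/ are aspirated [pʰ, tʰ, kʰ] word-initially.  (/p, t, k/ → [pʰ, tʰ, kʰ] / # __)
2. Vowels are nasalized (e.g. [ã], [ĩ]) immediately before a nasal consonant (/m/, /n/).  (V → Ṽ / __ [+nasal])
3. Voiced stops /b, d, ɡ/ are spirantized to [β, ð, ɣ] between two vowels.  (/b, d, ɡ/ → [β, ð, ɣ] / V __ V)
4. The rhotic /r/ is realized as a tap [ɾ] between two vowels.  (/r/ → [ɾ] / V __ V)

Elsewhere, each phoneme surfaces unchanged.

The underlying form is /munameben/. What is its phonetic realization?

/m/ (word-initial) is unaffected → [m].
/u/ meets the environment for rule 2 (before a nasal consonant) → [ũ].
/n/ (between /u/ and /a/): no rule targets it → [n].
/a/ — between /n/ and /m/, before a nasal consonant — surfaces as [ã] (rule 2).
/m/ (between /a/ and /e/): no rule targets it → [m].
/e/ (between /m/ and /b/) is in the target of rule 2 but the environment (before a nasal consonant) is not met → [e].
Rule 3 applies to /b/ (between /e/ and /e/: between two vowels) → [β].
/e/ meets the environment for rule 2 (before a nasal consonant) → [ẽ].
/n/ — not in any rule's target class → [n].

[mũnãmeβẽn]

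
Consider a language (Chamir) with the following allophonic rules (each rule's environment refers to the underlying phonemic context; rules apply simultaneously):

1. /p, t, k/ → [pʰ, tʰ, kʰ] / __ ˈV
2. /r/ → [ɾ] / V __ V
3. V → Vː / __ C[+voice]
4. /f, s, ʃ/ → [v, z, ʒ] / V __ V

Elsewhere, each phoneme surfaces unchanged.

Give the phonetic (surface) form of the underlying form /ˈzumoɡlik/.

/z/ — not in any rule's target class → [z].
/u/ — between /z/ and /m/, before a voiced consonant — surfaces as [uː] (rule 3).
/m/ — not in any rule's target class → [m].
/o/ (between /m/ and /ɡ/): before a voiced consonant, so rule 3 applies → [oː].
/ɡ/ (between /o/ and /l/) is unaffected → [ɡ].
/l/ stays [l].
/i/ (between /l/ and /k/): rule 3 targets it, but not before a voiced consonant → unchanged [i].
/k/ (word-final) fails the environment for rule 1, so it stays [k].

[ˈzuːmoːɡlik]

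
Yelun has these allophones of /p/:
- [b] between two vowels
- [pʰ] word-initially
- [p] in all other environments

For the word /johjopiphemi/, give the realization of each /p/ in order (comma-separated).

[b], [p]

Occurrence 1 (position 6): between two vowels → [b].
Occurrence 2 (position 8): no conditioning environment matches → elsewhere allophone [p].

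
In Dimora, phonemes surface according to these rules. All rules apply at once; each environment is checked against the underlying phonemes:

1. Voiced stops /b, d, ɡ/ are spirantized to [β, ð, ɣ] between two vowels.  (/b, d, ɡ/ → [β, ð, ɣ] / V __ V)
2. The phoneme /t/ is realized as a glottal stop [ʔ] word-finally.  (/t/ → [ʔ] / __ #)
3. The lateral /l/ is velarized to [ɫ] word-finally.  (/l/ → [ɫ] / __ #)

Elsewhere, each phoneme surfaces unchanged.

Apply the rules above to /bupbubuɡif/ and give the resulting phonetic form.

/b/ (word-initial) fails the environment for rule 1, so it stays [b].
/u/ stays [u].
/p/ (between /u/ and /b/): no rule targets it → [p].
/b/ (between /p/ and /u/) fails the environment for rule 1, so it stays [b].
/u/ stays [u].
/b/ (between /u/ and /u/) occurs between two vowels → [β] by rule 1.
/u/ (between /b/ and /ɡ/): no rule targets it → [u].
/ɡ/ meets the environment for rule 1 (between two vowels) → [ɣ].
/i/ (between /ɡ/ and /f/) is unaffected → [i].
/f/ (word-final) is unaffected → [f].

[bupbuβuɣif]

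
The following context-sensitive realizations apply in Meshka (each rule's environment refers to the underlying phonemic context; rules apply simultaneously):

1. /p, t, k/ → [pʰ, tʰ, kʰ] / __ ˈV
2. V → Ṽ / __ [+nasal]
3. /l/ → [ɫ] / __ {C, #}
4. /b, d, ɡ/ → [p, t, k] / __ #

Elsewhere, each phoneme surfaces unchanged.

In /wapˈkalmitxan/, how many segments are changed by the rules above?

3

Segments that undergo a rule: /k/ → [kʰ] (rule 1); /l/ → [ɫ] (rule 3); /a/ → [ã] (rule 2).
All other segments surface unchanged.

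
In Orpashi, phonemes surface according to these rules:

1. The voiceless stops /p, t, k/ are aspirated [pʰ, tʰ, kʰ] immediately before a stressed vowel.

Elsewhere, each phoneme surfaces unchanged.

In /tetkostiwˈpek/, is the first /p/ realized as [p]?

No

Rule 1 applies to /p/ (between /w/ and /e/: immediately before a stressed vowel) → [pʰ].
The actual realization is [pʰ], not [p].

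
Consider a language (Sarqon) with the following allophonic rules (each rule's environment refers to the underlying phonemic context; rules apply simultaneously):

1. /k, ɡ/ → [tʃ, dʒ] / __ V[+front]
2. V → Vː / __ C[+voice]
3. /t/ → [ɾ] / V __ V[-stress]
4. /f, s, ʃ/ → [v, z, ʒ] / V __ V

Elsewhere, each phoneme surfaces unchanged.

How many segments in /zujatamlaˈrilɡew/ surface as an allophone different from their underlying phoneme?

Segments that undergo a rule: /u/ → [uː] (rule 2); /t/ → [ɾ] (rule 3); /a/ → [aː] (rule 2); /a/ → [aː] (rule 2); /i/ → [iː] (rule 2); /ɡ/ → [dʒ] (rule 1); /e/ → [eː] (rule 2).
All other segments surface unchanged.

7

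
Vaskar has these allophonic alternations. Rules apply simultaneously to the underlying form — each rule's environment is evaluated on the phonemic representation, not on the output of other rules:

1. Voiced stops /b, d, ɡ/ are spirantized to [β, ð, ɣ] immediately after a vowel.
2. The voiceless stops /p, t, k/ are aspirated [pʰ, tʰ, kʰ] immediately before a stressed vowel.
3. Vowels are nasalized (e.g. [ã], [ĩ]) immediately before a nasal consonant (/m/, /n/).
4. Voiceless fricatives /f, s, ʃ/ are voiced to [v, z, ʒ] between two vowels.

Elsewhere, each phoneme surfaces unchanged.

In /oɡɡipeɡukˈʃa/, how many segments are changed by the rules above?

2

Segments that undergo a rule: /ɡ/ → [ɣ] (rule 1); /ɡ/ → [ɣ] (rule 1).
All other segments surface unchanged.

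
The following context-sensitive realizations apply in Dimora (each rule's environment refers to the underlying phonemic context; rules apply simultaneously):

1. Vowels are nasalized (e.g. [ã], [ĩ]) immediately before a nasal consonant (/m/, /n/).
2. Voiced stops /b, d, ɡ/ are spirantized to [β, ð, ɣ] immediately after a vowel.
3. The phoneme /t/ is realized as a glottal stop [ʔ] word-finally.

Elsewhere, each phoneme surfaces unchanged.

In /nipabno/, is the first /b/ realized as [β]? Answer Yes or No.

Yes

/b/ (between /a/ and /n/) occurs immediately after a vowel → [β] by rule 2.
The actual realization is [β], which matches [β].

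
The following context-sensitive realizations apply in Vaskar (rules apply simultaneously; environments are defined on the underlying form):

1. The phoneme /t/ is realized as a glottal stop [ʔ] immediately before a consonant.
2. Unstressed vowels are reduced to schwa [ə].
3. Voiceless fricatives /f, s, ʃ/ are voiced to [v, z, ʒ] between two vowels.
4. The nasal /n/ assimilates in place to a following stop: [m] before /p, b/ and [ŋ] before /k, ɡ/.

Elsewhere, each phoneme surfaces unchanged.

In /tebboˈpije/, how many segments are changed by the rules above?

Segments that undergo a rule: /e/ → [ə] (rule 2); /o/ → [ə] (rule 2); /e/ → [ə] (rule 2).
All other segments surface unchanged.

3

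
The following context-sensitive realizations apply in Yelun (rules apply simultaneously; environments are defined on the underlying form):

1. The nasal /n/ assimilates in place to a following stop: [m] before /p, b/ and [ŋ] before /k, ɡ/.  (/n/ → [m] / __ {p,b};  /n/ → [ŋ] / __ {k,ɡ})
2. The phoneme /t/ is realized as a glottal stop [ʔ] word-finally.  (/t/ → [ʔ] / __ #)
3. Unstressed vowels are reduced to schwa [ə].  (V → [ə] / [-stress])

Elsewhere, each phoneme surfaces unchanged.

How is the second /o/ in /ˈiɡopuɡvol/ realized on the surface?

/o/ meets the environment for rule 3 (in an unstressed syllable) → [ə].

[ə]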